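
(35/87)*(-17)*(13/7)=-1105/87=-12.70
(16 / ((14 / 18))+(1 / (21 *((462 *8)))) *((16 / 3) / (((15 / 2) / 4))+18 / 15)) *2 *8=10264346 / 31185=329.14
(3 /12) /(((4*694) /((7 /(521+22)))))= 7 /6029472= 0.00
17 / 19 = 0.89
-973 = -973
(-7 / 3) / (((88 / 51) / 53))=-6307 / 88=-71.67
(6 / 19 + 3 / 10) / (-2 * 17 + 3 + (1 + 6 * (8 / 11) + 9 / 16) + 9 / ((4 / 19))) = 3432 / 98515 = 0.03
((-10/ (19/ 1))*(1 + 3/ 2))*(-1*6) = 150/ 19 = 7.89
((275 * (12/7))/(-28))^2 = 680625/2401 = 283.48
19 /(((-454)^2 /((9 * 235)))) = 40185 /206116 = 0.19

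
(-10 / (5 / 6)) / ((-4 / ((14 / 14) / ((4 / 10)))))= 15 / 2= 7.50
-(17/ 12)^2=-2.01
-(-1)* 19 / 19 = 1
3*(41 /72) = 41 /24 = 1.71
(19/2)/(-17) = -19/34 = -0.56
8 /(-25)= -8 /25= -0.32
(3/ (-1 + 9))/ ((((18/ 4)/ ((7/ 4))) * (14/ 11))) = 11/ 96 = 0.11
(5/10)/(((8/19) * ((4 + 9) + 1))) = 19/224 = 0.08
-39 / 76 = -0.51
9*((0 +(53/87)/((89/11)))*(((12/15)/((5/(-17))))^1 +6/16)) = -820281/516200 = -1.59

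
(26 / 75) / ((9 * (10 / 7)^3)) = 4459 / 337500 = 0.01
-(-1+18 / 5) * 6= -78 / 5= -15.60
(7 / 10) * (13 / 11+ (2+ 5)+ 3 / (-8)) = 4809 / 880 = 5.46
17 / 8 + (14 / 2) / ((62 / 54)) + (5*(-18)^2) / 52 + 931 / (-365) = 43334111 / 1176760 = 36.82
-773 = -773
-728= -728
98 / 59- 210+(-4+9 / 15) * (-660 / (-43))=-260.53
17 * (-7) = -119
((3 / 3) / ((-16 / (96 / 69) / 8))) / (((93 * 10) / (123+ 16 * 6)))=-584 / 3565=-0.16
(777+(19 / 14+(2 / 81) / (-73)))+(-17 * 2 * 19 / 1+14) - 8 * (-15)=22049549 / 82782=266.36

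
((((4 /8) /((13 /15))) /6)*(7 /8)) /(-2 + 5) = 35 /1248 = 0.03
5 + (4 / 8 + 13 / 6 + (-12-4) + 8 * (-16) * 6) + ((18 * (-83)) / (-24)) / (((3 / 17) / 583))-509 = 2452415 / 12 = 204367.92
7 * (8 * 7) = 392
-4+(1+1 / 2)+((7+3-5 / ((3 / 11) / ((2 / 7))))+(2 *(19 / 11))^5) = 3343176901 / 6764142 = 494.25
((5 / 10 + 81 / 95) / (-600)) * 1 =-257 / 114000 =-0.00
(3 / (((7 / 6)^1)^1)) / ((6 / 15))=45 / 7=6.43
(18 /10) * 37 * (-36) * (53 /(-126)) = 35298 /35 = 1008.51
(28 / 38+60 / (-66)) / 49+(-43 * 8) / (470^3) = -467643863 / 132906417875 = -0.00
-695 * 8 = -5560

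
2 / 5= 0.40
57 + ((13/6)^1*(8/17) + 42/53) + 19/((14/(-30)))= 342428/18921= 18.10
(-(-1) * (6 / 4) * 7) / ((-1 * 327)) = -7 / 218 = -0.03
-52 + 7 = -45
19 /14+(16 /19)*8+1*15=23.09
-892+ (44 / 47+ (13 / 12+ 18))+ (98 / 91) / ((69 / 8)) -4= -49233597 / 56212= -875.86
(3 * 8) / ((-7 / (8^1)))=-192 / 7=-27.43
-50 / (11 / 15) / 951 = -250 / 3487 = -0.07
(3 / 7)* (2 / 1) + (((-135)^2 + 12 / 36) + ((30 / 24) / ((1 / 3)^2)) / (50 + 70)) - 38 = 12222527 / 672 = 18188.28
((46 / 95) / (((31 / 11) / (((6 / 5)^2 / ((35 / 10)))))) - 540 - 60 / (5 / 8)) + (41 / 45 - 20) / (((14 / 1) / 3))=-1979101183 / 3092250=-640.02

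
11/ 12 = 0.92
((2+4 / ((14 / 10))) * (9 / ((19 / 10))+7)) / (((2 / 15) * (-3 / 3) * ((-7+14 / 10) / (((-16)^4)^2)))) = 305291644108800 / 931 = 327917985079.27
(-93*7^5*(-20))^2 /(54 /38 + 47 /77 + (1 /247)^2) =4590826926855966997200 /9543169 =481058957130065.18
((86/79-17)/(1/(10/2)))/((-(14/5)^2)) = 157125/15484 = 10.15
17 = 17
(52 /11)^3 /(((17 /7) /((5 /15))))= 984256 /67881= 14.50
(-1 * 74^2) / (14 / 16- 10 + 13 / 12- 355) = 15.08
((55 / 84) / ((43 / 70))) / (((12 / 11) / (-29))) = -87725 / 3096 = -28.33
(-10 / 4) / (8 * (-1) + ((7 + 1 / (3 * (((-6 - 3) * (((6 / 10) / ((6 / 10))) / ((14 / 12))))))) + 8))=-405 / 1127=-0.36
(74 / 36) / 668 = 37 / 12024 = 0.00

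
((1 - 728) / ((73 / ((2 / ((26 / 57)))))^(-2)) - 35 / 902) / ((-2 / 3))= 590572821869 / 1953732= 302279.34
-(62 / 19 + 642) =-12260 / 19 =-645.26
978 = 978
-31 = -31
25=25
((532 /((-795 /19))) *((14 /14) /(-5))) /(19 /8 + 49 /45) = 242592 /330455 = 0.73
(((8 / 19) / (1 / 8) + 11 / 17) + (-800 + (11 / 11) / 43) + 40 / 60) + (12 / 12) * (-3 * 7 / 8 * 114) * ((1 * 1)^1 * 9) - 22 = -585095447 / 166668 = -3510.54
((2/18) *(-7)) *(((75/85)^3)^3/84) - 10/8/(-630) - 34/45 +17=539356582216103/33204605419160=16.24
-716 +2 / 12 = -4295 / 6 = -715.83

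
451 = 451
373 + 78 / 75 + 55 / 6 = 57481 / 150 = 383.21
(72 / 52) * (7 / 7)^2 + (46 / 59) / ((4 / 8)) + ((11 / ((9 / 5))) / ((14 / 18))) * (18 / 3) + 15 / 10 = 553939 / 10738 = 51.59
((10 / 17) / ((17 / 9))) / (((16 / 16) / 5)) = 450 / 289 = 1.56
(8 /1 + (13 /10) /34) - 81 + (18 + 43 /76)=-175699 /3230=-54.40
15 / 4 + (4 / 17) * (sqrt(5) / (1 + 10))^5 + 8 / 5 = 100 * sqrt(5) / 2737867 + 107 / 20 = 5.35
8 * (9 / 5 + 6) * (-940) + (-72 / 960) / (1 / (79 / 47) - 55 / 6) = -4766385849 / 81260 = -58655.99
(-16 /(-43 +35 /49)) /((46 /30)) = 210 /851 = 0.25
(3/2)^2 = 9/4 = 2.25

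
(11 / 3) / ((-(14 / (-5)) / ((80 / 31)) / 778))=2629.19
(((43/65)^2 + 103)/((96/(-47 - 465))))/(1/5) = -6992384/2535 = -2758.34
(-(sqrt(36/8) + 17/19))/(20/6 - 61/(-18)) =-27 * sqrt(2)/121 - 306/2299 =-0.45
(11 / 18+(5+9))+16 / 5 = 1603 / 90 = 17.81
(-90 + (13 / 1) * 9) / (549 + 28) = 27 / 577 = 0.05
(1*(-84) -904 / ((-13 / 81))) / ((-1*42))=-12022 / 91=-132.11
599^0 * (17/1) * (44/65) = 748/65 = 11.51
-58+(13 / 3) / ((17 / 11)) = -55.20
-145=-145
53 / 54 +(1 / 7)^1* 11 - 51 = -18313 / 378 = -48.45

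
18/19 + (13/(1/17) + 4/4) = 4236/19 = 222.95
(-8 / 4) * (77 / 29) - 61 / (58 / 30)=-1069 / 29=-36.86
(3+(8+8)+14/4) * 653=14692.50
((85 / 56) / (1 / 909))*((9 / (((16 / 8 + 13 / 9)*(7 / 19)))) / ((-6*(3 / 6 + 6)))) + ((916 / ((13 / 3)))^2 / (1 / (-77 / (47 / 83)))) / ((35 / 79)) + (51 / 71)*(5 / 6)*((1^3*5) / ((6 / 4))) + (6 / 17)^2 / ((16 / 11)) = -407440702619120957597 / 29708434970760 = -13714647.14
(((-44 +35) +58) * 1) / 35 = 7 / 5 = 1.40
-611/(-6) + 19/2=334/3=111.33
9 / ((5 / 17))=30.60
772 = 772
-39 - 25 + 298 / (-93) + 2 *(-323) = -66328 / 93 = -713.20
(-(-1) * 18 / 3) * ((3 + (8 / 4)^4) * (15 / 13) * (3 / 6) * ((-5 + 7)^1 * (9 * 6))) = 92340 / 13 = 7103.08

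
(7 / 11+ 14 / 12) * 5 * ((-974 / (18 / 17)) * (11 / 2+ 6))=-113298115 / 1188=-95368.78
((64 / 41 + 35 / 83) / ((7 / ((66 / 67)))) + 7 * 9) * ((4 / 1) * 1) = 403974972 / 1596007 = 253.12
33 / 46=0.72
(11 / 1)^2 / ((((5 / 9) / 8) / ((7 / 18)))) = 3388 / 5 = 677.60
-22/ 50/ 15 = -11/ 375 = -0.03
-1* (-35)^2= -1225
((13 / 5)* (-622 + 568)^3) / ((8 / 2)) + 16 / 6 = -1535234 / 15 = -102348.93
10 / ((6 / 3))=5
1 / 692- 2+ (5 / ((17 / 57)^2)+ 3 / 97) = 1052259705 / 19398836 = 54.24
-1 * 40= -40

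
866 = 866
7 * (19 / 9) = 133 / 9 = 14.78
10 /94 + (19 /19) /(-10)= 3 /470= 0.01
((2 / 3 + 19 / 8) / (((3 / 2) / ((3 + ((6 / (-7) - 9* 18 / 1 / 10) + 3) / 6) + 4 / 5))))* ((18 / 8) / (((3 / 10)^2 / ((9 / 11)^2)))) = 167535 / 3388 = 49.45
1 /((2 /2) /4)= 4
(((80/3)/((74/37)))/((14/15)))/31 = 100/217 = 0.46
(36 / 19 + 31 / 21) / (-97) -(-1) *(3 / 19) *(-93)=-569668 / 38703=-14.72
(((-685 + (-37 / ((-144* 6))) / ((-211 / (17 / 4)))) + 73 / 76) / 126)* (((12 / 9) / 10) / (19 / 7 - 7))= 9477449999 / 56113171200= 0.17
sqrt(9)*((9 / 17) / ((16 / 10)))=135 / 136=0.99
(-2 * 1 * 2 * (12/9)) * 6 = -32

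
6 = 6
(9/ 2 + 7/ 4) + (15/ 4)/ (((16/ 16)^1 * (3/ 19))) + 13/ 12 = 373/ 12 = 31.08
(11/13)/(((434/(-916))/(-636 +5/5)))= 3199130/2821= 1134.04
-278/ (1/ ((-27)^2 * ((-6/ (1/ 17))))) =20671524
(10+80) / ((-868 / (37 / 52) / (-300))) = 124875 / 5642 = 22.13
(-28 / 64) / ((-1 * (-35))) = -0.01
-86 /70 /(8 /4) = -0.61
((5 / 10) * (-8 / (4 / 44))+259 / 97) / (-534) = 0.08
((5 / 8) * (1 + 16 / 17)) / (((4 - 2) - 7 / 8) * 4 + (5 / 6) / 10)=9 / 34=0.26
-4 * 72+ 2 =-286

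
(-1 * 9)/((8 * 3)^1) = -3/8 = -0.38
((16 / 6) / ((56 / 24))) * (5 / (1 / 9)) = 360 / 7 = 51.43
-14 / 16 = -7 / 8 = -0.88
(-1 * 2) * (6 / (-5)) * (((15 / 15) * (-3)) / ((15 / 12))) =-144 / 25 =-5.76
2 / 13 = 0.15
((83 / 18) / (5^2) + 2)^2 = 966289 / 202500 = 4.77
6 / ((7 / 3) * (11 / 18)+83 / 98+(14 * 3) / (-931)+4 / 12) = 75411 / 32189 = 2.34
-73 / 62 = -1.18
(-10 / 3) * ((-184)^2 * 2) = -677120 / 3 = -225706.67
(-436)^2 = 190096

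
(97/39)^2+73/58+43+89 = 12301531/88218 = 139.44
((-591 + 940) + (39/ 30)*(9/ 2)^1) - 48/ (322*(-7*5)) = 1599683/ 4508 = 354.85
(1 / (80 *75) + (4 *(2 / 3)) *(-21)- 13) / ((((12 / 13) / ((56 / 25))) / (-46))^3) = 15183327804398572 / 158203125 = 95973627.60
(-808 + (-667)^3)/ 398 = -296741771/ 398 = -745582.34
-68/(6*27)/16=-17/648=-0.03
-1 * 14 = -14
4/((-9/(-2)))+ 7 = 71/9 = 7.89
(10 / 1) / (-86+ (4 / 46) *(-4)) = -115 / 993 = -0.12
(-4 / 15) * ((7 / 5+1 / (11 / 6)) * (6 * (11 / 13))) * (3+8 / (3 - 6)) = -856 / 975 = -0.88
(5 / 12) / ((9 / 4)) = 5 / 27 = 0.19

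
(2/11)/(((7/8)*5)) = 16/385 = 0.04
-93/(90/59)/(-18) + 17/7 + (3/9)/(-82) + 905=141157573/154980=910.81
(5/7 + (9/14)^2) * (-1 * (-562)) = 62101/98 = 633.68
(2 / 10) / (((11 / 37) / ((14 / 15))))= 518 / 825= 0.63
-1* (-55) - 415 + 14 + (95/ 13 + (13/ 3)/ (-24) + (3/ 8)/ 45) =-792943/ 2340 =-338.86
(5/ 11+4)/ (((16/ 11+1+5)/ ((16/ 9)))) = 392/ 369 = 1.06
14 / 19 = 0.74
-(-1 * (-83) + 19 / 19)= -84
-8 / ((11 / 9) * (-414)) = 4 / 253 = 0.02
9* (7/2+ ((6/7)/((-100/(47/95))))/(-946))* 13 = 12880634247/31454500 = 409.50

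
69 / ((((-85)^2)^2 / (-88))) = -6072 / 52200625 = -0.00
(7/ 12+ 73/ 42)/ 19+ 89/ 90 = 26599/ 23940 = 1.11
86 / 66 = 43 / 33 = 1.30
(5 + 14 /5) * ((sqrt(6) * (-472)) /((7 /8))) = -147264 * sqrt(6) /35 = -10306.33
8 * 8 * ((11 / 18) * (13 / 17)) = 4576 / 153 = 29.91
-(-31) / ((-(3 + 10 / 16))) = -248 / 29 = -8.55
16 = 16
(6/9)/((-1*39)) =-2/117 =-0.02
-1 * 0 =0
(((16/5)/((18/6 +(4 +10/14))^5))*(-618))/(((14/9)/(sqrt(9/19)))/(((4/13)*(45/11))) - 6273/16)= 0.00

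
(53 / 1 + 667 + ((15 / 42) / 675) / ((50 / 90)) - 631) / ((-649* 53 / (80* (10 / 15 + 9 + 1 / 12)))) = -2429726 / 1203895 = -2.02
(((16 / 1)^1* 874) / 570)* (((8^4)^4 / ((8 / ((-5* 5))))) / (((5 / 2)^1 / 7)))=-181269885001662464 / 3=-60423295000554154.67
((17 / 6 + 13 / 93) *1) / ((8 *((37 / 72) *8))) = 1659 / 18352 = 0.09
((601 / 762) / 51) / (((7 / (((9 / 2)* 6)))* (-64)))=-1803 / 1934464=-0.00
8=8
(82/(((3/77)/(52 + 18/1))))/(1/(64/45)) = 5657344/27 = 209531.26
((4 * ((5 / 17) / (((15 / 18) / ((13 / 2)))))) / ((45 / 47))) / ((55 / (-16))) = -39104 / 14025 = -2.79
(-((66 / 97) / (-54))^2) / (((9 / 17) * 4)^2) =-34969 / 987719184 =-0.00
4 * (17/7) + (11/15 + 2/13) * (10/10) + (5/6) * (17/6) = 212327/16380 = 12.96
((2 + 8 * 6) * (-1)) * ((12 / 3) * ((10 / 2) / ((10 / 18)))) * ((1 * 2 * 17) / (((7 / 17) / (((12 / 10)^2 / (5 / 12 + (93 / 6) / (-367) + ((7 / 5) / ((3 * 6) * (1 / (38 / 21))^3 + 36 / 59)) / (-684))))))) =-584443340485182720 / 1020938837947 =-572456.76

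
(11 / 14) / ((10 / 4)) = 11 / 35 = 0.31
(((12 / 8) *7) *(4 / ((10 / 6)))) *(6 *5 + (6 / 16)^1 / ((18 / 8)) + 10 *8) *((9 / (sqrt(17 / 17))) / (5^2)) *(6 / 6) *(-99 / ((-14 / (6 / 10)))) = 5300559 / 1250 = 4240.45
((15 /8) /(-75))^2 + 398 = 398.00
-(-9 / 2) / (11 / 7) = 63 / 22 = 2.86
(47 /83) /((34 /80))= 1880 /1411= 1.33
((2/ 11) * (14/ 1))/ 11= 28/ 121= 0.23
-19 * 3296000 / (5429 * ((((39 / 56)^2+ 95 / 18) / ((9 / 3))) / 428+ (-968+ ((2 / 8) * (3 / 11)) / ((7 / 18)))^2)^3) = -5280167218313378183714158720057344000 / 376189668071428739292609351188887249595531205886181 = -0.00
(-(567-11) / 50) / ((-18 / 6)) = 278 / 75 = 3.71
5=5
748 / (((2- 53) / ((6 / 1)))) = -88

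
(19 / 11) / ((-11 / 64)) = -1216 / 121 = -10.05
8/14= 4/7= 0.57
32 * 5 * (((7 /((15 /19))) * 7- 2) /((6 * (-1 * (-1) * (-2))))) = -7208 /9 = -800.89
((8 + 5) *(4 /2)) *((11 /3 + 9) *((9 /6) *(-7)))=-3458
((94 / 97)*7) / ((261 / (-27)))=-1974 / 2813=-0.70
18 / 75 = 6 / 25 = 0.24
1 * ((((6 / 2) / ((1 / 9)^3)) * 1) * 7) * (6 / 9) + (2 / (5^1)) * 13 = 10211.20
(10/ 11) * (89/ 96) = 445/ 528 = 0.84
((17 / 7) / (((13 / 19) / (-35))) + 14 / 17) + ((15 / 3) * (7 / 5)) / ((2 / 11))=-37529 / 442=-84.91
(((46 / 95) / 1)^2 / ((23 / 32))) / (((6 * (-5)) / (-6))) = 2944 / 45125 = 0.07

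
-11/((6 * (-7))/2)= 11/21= 0.52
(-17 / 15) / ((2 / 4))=-34 / 15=-2.27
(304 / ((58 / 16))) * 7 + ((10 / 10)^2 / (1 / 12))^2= 21200 / 29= 731.03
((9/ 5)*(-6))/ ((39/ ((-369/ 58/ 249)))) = 1107/ 156455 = 0.01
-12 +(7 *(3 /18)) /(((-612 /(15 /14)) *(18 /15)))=-176281 /14688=-12.00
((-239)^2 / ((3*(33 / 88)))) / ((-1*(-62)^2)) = -114242 / 8649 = -13.21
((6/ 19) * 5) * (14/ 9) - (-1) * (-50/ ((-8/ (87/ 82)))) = 169895/ 18696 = 9.09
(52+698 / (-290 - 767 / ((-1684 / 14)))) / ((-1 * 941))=-11830456 / 224721151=-0.05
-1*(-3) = 3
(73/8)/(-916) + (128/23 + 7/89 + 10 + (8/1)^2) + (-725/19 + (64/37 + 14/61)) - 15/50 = 138736518481303/3216314196640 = 43.14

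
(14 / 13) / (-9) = -14 / 117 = -0.12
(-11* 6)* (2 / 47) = -132 / 47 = -2.81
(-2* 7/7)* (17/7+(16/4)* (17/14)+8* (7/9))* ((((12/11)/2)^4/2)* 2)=-2.39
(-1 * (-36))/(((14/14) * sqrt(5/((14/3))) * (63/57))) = 76 * sqrt(210)/35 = 31.47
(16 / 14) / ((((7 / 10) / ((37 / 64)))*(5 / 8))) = 74 / 49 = 1.51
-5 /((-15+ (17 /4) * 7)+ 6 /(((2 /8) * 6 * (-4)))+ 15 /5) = -20 /67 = -0.30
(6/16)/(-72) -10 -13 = -4417/192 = -23.01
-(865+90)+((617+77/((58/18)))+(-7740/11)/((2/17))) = -2008109/319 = -6295.01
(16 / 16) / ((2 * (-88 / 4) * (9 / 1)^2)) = -1 / 3564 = -0.00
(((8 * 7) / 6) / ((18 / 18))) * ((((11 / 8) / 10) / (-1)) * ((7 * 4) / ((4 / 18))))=-1617 / 10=-161.70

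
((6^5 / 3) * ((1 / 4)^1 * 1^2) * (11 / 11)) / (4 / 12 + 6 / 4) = 3888 / 11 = 353.45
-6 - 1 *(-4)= -2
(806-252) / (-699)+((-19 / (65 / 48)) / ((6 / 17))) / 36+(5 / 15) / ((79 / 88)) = -16427012 / 10768095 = -1.53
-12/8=-3/2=-1.50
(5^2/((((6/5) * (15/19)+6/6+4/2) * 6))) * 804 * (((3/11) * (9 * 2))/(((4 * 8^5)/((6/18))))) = 3819/360448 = 0.01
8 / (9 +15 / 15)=4 / 5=0.80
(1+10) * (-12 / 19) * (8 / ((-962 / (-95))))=-2640 / 481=-5.49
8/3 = 2.67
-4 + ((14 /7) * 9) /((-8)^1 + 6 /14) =-338 /53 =-6.38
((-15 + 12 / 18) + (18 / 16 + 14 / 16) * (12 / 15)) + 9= -56 / 15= -3.73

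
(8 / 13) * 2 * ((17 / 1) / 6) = 136 / 39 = 3.49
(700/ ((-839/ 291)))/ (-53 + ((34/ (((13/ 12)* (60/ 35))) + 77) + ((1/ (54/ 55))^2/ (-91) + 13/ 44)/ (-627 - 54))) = -5.74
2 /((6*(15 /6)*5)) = 2 /75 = 0.03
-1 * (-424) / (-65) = -424 / 65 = -6.52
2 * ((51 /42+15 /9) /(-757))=-121 /15897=-0.01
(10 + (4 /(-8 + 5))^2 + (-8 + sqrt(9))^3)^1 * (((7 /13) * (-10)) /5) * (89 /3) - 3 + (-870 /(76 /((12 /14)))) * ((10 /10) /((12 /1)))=674753687 /186732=3613.49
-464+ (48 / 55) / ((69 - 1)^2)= -7375277 / 15895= -464.00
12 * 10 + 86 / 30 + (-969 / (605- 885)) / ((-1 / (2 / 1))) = 48697 / 420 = 115.95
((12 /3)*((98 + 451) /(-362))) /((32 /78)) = -21411 /1448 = -14.79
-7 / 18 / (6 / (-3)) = 7 / 36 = 0.19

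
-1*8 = -8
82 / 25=3.28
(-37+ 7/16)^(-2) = 256/342225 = 0.00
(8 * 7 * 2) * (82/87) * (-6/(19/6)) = -110208/551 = -200.01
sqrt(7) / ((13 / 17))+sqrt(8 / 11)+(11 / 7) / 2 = 11 / 14+2 * sqrt(22) / 11+17 * sqrt(7) / 13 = 5.10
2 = 2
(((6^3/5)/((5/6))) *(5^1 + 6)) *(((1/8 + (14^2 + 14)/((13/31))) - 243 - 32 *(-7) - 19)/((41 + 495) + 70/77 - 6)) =471829941/949000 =497.19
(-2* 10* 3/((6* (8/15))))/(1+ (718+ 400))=-25/1492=-0.02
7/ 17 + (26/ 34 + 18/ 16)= 313/ 136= 2.30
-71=-71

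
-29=-29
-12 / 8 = -3 / 2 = -1.50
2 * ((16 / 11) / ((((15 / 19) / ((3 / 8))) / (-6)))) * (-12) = 5472 / 55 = 99.49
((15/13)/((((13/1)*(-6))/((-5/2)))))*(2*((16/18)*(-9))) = -100/169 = -0.59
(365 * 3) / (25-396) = -1095 / 371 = -2.95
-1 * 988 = -988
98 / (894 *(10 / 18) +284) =147 / 1171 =0.13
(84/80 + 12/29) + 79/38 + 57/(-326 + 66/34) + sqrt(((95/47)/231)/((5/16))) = 4 * sqrt(206283)/10857 + 204398489/60709180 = 3.53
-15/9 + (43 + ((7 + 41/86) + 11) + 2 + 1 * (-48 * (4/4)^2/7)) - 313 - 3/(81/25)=-4209347/16254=-258.97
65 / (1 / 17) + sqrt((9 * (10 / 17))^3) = 270 * sqrt(170) / 289 + 1105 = 1117.18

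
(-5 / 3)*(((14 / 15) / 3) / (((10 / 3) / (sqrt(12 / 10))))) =-7*sqrt(30) / 225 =-0.17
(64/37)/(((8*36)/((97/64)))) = 0.01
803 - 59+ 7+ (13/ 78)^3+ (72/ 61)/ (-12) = 9893941/ 13176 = 750.91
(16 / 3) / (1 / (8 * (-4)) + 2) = 512 / 189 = 2.71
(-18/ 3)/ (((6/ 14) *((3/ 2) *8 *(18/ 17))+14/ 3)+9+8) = -2142/ 9679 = -0.22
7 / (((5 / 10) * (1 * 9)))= 14 / 9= 1.56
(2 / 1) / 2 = 1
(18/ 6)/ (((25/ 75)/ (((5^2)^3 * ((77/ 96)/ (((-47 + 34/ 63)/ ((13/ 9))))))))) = -328453125/ 93664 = -3506.72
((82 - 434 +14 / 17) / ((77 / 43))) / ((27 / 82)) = -7016740 / 11781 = -595.60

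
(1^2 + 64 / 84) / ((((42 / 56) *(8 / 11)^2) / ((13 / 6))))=58201 / 6048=9.62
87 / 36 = 29 / 12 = 2.42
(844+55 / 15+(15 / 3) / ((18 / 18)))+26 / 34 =43525 / 51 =853.43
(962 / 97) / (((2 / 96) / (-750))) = -357030.93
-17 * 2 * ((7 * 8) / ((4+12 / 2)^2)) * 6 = -2856 / 25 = -114.24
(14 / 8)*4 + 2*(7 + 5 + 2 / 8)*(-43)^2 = 90615 / 2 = 45307.50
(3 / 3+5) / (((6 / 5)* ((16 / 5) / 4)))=6.25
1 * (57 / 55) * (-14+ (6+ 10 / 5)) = -342 / 55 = -6.22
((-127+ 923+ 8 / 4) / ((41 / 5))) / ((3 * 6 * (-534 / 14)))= -4655 / 32841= -0.14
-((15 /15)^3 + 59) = -60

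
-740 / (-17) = 740 / 17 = 43.53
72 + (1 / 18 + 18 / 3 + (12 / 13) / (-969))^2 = 620725137289 / 5712638724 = 108.66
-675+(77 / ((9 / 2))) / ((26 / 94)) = -613.14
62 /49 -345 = -16843 /49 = -343.73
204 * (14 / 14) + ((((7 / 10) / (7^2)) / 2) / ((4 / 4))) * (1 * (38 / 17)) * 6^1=121437 / 595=204.10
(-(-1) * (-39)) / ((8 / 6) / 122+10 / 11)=-78507 / 1852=-42.39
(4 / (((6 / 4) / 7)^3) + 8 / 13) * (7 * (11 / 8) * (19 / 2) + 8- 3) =27562609 / 702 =39262.98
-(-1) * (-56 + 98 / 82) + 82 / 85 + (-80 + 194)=209657 / 3485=60.16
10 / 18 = 5 / 9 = 0.56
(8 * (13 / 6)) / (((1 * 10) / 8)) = 208 / 15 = 13.87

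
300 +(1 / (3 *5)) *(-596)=3904 / 15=260.27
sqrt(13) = 3.61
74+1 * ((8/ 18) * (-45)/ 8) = 143/ 2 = 71.50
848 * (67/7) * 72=4090752/7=584393.14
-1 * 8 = -8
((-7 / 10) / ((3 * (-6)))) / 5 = 7 / 900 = 0.01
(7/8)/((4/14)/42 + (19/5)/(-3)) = -5145/7408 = -0.69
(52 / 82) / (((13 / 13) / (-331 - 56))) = -10062 / 41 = -245.41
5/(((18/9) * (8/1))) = 5/16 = 0.31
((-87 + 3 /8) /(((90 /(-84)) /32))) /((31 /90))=232848 /31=7511.23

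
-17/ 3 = -5.67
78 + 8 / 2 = 82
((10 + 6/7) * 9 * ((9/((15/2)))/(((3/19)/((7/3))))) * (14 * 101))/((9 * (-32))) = -255227/30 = -8507.57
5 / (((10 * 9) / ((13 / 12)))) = 13 / 216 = 0.06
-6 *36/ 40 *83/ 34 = -2241/ 170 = -13.18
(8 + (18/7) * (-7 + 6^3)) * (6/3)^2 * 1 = 15272/7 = 2181.71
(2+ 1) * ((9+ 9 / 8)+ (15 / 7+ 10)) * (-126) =-33669 / 4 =-8417.25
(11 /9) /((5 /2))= 0.49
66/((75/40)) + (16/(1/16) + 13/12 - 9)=16997/60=283.28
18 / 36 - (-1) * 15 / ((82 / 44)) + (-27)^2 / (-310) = 6.20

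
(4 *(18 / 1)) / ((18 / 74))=296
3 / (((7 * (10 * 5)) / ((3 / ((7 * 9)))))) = 1 / 2450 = 0.00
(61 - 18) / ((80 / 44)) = 473 / 20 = 23.65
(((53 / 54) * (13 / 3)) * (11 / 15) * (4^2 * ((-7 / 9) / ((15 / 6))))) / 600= -106106 / 4100625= -0.03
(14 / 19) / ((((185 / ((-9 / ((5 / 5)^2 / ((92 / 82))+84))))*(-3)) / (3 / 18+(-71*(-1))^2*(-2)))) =-19478102 / 13726075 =-1.42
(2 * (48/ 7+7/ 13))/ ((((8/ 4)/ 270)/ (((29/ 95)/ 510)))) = 175653/ 146965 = 1.20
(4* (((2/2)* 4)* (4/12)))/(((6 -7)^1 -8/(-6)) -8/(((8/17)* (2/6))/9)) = -0.01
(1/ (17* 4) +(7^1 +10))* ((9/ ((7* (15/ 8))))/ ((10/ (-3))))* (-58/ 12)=100659/ 5950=16.92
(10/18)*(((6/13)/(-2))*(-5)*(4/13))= 100/507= 0.20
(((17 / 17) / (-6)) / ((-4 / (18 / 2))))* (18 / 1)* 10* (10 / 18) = 75 / 2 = 37.50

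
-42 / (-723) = 14 / 241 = 0.06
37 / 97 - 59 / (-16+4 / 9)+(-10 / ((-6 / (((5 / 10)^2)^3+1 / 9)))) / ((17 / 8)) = 53277841 / 12466440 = 4.27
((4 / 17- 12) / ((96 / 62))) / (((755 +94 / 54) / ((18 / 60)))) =-4185 / 1389376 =-0.00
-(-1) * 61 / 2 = 61 / 2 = 30.50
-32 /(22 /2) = -32 /11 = -2.91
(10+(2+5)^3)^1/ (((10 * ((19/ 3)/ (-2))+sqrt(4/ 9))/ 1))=-353/ 31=-11.39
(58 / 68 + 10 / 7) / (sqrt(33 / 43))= 181 * sqrt(1419) / 2618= 2.60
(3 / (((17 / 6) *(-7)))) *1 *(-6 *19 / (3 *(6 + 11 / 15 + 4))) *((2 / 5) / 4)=1026 / 19159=0.05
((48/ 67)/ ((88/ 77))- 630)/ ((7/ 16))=-96384/ 67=-1438.57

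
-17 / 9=-1.89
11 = 11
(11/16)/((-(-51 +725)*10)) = -11/107840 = -0.00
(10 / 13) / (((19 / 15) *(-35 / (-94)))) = 2820 / 1729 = 1.63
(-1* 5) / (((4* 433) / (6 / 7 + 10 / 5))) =-25 / 3031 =-0.01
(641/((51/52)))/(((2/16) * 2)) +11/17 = 133361/51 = 2614.92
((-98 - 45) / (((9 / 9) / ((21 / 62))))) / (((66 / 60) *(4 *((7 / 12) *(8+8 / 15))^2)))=-394875 / 888832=-0.44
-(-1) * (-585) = -585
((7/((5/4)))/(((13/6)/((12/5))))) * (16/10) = 16128/1625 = 9.92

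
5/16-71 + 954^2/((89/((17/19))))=245639031/27056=9078.91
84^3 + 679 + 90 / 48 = 4747079 / 8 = 593384.88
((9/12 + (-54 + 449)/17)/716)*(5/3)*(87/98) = 33785/681632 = 0.05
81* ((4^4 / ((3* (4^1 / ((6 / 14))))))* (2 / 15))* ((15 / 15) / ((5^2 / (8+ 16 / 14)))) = 221184 / 6125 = 36.11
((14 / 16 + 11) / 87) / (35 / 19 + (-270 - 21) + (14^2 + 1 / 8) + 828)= 361 / 1943841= 0.00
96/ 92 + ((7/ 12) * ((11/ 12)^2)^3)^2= 34351051929737303/ 29530124684623872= 1.16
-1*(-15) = 15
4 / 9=0.44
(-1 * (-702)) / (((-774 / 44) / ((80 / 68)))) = -34320 / 731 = -46.95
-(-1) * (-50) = -50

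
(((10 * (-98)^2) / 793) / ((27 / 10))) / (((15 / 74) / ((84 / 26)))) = 198994880 / 278343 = 714.93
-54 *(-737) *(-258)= -10267884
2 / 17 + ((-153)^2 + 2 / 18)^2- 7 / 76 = 57347881422881 / 104652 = 547986483.04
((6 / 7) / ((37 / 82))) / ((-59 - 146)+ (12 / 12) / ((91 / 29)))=-3198 / 344581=-0.01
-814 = -814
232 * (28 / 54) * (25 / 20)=4060 / 27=150.37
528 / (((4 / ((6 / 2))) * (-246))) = -66 / 41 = -1.61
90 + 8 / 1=98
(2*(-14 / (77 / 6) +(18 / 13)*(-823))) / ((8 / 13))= -81555 / 22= -3707.05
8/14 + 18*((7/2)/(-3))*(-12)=1768/7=252.57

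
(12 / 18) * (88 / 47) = 176 / 141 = 1.25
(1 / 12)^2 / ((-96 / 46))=-23 / 6912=-0.00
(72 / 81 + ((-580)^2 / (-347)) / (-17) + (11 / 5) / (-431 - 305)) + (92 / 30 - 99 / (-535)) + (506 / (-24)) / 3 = 1131728560381 / 20905112160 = 54.14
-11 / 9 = -1.22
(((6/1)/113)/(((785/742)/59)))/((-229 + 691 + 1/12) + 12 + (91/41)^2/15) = 1766179632/282964035743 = 0.01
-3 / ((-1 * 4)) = 3 / 4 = 0.75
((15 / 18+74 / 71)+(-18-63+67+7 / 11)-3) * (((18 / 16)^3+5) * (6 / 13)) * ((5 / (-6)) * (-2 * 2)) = -7807465 / 54528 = -143.18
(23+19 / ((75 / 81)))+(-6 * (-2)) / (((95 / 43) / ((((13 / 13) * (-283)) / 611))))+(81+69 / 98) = 3490075871 / 28442050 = 122.71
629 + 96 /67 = 42239 /67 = 630.43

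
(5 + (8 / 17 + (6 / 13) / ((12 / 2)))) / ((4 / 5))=3065 / 442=6.93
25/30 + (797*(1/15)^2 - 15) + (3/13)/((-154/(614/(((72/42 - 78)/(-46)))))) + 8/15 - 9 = -112515107/5727150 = -19.65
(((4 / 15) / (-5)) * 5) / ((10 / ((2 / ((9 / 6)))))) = -8 / 225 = -0.04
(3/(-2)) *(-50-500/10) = 150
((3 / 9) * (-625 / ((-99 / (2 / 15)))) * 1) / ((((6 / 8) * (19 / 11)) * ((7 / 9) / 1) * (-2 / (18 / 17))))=-0.15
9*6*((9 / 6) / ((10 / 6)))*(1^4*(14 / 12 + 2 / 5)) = 3807 / 50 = 76.14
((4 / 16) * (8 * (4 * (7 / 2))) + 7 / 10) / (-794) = -287 / 7940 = -0.04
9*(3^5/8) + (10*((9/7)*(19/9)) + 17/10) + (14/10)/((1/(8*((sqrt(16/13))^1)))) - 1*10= 224*sqrt(13)/65 + 81821/280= 304.64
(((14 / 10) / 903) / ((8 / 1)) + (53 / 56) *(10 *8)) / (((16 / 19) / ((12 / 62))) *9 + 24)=51961333 / 43344000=1.20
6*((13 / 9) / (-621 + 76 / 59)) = -1534 / 109689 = -0.01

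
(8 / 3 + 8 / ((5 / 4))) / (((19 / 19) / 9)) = 408 / 5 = 81.60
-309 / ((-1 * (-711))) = -103 / 237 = -0.43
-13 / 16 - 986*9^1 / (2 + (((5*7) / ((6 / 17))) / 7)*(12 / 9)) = -320075 / 752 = -425.63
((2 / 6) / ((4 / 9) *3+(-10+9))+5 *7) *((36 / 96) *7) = 189 / 2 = 94.50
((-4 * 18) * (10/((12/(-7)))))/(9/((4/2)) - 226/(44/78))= -88/83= -1.06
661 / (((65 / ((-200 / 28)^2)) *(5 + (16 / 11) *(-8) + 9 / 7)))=-908875 / 9373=-96.97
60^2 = 3600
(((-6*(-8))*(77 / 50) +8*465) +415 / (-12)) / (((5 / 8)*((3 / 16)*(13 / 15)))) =36089632 / 975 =37015.01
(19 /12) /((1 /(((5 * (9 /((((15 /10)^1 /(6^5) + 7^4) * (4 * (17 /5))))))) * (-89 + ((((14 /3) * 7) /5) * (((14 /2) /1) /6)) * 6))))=-3995244 /42319069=-0.09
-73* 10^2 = -7300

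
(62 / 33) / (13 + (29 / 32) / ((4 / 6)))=3968 / 30327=0.13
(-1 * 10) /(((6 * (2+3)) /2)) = -2 /3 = -0.67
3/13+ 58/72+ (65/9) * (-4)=-4345/156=-27.85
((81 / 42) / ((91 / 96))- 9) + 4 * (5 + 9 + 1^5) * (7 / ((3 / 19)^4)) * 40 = 464880951401 / 17199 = 27029533.78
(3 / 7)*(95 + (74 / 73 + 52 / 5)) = 116523 / 2555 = 45.61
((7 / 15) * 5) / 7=0.33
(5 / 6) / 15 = 1 / 18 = 0.06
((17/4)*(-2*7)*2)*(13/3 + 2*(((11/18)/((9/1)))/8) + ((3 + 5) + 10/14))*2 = -1007437/324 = -3109.37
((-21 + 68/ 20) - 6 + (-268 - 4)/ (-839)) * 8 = -781136/ 4195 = -186.21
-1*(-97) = 97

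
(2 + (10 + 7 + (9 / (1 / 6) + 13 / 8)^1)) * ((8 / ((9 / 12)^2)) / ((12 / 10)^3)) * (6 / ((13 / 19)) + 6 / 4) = 2213875 / 351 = 6307.34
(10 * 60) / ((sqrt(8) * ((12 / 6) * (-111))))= -0.96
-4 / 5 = -0.80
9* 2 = 18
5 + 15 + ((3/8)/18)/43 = 41281/2064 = 20.00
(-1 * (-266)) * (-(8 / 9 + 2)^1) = -6916 / 9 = -768.44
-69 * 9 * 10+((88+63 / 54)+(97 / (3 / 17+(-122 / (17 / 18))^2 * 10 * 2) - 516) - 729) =-1420845196049 / 192896742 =-7365.83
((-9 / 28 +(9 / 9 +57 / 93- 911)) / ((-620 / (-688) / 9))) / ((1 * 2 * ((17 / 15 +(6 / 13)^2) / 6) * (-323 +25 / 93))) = 32427612009 / 516953458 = 62.73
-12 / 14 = -6 / 7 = -0.86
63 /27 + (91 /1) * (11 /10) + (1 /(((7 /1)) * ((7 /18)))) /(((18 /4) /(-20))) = 148177 /1470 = 100.80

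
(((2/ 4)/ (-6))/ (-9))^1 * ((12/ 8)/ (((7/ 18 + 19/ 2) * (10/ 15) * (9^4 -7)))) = 3/ 9332896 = 0.00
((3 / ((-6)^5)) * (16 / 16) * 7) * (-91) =637 / 2592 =0.25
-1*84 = -84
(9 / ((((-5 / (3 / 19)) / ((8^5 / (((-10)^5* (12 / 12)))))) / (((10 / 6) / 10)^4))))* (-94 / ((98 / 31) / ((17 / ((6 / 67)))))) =-53104736 / 130921875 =-0.41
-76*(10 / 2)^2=-1900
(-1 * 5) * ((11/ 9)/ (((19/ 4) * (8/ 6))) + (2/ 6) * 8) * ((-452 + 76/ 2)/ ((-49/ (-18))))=2024460/ 931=2174.50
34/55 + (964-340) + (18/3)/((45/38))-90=89048/165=539.68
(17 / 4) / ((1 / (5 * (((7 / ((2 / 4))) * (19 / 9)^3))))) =4081105 / 1458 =2799.11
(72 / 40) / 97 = 9 / 485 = 0.02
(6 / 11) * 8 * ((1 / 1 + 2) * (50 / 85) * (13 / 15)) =1248 / 187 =6.67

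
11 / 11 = 1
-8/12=-2/3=-0.67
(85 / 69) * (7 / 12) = 595 / 828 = 0.72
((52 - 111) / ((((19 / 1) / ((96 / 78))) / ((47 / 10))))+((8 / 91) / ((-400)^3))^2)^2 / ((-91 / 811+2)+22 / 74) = 327250139734272401230023099642333866670277509 / 2216171681748484096000000000000000000000000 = 147.66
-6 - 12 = -18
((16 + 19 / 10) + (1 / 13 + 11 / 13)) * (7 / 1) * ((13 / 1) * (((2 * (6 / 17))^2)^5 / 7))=75755895128064 / 10079969502245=7.52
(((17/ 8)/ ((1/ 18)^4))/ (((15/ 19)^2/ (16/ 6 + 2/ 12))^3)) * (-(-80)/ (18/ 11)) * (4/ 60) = 86445018594022/ 1265625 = 68302236.91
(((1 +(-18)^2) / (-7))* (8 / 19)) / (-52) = 50 / 133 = 0.38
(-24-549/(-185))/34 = -3891/6290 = -0.62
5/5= 1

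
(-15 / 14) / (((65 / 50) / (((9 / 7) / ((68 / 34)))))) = -675 / 1274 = -0.53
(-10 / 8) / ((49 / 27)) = -0.69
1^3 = 1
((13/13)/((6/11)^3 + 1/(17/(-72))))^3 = -11584597005883/782757789696000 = -0.01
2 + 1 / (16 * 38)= 1217 / 608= 2.00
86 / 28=43 / 14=3.07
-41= -41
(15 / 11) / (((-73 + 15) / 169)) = -2535 / 638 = -3.97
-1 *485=-485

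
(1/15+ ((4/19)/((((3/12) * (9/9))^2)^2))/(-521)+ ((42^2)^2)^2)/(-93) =-1437728581687824299/13809105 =-104114537595.87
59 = 59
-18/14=-9/7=-1.29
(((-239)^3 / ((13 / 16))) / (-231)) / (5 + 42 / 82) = 4477829432 / 339339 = 13195.74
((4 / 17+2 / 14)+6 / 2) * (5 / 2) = 1005 / 119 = 8.45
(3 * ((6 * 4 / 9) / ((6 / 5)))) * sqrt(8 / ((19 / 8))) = 160 * sqrt(19) / 57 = 12.24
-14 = -14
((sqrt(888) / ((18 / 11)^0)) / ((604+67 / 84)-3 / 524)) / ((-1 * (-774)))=1834 * sqrt(222) / 429255885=0.00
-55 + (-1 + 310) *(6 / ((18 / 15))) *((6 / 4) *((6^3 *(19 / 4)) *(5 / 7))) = 11888390 / 7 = 1698341.43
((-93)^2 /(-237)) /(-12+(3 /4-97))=11532 /34207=0.34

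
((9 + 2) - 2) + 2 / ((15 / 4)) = 143 / 15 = 9.53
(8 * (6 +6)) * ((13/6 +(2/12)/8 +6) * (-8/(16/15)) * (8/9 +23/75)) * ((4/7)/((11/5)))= -140956/77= -1830.60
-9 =-9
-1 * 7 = -7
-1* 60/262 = -30/131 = -0.23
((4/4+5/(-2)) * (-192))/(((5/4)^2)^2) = 73728/625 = 117.96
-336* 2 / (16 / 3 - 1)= -155.08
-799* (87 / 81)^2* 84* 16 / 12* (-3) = 75259408 / 243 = 309709.50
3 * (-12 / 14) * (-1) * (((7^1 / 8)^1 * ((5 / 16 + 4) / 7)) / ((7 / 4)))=621 / 784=0.79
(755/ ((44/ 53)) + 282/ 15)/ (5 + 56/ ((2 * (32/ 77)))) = 408422/ 31845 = 12.83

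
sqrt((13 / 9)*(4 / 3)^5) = 32*sqrt(39) / 81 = 2.47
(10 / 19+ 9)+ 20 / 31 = 5991 / 589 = 10.17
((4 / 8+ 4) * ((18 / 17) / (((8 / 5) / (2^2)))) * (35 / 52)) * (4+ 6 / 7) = 2025 / 52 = 38.94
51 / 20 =2.55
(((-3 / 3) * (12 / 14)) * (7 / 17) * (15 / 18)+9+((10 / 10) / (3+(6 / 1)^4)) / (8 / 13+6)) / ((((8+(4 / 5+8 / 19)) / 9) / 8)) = 67.98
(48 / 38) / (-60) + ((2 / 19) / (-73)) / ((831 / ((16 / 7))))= -849442 / 40340895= -0.02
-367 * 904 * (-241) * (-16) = -1279297408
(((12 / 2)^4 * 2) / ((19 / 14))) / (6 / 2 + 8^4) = 36288 / 77881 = 0.47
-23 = -23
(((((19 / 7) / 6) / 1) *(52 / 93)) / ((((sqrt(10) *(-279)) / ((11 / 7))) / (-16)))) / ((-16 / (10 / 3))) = -5434 *sqrt(10) / 11442627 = -0.00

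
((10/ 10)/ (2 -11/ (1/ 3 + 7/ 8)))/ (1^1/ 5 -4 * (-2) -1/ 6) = -435/ 24823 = -0.02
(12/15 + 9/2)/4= 53/40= 1.32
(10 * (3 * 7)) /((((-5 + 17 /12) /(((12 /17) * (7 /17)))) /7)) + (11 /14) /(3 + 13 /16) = -631617944 /5306329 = -119.03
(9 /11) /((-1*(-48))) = 3 /176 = 0.02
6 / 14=3 / 7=0.43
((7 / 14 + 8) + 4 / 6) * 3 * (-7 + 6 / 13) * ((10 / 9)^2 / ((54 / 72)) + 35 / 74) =-178140875 / 467532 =-381.02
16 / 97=0.16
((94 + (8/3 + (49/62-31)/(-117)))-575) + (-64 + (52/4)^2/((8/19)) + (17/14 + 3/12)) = -28280471/203112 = -139.24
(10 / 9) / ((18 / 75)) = 125 / 27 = 4.63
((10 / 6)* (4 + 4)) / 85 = 8 / 51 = 0.16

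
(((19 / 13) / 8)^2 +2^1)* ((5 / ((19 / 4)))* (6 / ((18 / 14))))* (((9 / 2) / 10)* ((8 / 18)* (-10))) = -256585 / 12844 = -19.98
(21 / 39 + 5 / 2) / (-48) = -79 / 1248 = -0.06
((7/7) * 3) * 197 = 591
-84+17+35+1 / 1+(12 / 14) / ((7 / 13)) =-1441 / 49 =-29.41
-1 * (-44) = 44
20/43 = 0.47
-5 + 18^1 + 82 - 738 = -643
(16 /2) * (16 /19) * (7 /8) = 112 /19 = 5.89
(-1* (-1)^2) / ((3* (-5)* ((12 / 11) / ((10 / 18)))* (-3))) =-0.01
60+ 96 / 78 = 61.23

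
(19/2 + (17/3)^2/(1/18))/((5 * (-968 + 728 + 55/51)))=-2397/4874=-0.49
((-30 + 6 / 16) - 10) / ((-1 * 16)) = 317 / 128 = 2.48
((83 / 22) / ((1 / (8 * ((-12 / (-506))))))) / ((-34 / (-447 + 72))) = 373500 / 47311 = 7.89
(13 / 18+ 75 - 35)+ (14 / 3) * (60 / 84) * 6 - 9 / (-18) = 551 / 9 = 61.22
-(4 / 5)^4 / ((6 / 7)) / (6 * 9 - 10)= -224 / 20625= -0.01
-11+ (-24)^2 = 565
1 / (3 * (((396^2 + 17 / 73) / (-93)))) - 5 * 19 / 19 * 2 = -114478113 / 11447585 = -10.00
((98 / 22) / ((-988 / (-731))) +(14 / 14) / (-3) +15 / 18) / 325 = 41253 / 3532100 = 0.01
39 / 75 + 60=1513 / 25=60.52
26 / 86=13 / 43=0.30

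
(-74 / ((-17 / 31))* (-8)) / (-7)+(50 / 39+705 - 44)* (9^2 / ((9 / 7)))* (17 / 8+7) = 4713815591 / 12376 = 380883.61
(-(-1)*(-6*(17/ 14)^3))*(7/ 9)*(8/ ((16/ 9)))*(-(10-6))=14739/ 98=150.40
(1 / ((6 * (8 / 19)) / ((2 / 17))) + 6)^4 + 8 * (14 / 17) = 37223041050577 / 27710263296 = 1343.29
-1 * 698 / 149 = -698 / 149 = -4.68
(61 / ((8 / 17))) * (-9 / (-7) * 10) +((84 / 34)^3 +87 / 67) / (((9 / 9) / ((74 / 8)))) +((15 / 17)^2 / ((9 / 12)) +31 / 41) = 171929961689 / 94472077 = 1819.90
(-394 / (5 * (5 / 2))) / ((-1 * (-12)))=-197 / 75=-2.63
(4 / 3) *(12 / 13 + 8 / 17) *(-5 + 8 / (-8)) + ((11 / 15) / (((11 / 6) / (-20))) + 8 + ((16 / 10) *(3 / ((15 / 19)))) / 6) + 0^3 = -168004 / 16575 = -10.14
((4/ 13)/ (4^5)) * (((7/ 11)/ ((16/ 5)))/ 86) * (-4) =-35/ 12593152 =-0.00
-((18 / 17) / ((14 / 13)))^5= -21924480357 / 23863536599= -0.92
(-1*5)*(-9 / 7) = 45 / 7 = 6.43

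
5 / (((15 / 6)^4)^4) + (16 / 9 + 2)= 1037598246074 / 274658203125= 3.78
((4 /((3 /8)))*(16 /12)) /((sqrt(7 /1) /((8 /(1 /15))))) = 5120*sqrt(7) /21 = 645.06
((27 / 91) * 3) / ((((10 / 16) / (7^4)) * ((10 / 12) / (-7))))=-9335088 / 325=-28723.35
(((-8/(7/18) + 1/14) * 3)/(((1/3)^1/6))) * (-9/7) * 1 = 9963/7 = 1423.29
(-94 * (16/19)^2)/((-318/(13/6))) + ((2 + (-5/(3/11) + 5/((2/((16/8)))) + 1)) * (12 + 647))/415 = -1140147851/71461755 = -15.95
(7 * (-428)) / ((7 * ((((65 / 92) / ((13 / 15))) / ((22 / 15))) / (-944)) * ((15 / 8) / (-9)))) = -6542086144 / 1875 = -3489112.61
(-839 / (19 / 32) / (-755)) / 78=13424 / 559455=0.02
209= 209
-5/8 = -0.62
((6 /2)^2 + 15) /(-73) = -24 /73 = -0.33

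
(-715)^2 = 511225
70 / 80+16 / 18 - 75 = -5273 / 72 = -73.24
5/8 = 0.62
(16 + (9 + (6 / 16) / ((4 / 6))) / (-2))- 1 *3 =263 / 32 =8.22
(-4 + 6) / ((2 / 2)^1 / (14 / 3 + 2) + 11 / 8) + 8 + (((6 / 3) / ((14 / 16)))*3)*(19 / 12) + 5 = 10747 / 427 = 25.17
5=5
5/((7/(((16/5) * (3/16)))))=0.43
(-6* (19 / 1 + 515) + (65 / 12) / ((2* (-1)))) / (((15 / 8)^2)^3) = -2521858048 / 34171875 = -73.80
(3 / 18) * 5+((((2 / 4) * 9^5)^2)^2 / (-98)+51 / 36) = -12157665459056925273 / 1568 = -7753613175418957.44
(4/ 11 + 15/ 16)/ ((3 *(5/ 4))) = 229/ 660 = 0.35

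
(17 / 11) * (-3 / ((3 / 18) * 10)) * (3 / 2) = -459 / 110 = -4.17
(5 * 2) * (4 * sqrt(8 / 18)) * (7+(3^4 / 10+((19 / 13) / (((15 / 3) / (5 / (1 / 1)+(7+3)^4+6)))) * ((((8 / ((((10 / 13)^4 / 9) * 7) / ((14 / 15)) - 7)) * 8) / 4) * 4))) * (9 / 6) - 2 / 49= -31435000647758 / 28164269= -1116130.54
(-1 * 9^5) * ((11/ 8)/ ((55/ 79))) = -4664871/ 40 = -116621.78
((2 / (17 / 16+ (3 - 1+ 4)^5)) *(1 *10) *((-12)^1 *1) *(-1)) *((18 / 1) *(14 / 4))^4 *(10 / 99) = 67212633600 / 1368763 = 49104.65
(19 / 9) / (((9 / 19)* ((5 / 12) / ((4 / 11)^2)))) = 1.41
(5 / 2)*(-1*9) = -45 / 2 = -22.50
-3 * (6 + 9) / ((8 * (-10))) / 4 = 9 / 64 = 0.14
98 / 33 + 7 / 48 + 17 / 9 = 7927 / 1584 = 5.00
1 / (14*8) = 1 / 112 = 0.01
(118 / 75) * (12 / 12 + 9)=236 / 15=15.73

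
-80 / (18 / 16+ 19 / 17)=-2176 / 61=-35.67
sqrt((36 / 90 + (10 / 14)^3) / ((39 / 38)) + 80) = sqrt(819093730) / 3185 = 8.99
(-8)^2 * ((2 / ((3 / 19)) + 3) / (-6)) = -1504 / 9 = -167.11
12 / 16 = 3 / 4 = 0.75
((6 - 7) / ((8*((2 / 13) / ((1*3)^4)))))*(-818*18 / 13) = 298161 / 4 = 74540.25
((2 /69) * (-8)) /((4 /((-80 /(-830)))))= -32 /5727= -0.01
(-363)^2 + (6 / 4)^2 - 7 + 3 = 527069 / 4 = 131767.25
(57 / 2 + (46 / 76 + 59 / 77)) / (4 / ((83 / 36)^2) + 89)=301063078 / 904580215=0.33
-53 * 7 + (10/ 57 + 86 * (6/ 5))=-76273/ 285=-267.62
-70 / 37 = -1.89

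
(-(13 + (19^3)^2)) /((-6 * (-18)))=-23522947 /54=-435610.13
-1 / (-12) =1 / 12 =0.08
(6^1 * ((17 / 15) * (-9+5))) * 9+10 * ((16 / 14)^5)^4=-40019658717934740424 / 398961331488060005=-100.31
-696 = -696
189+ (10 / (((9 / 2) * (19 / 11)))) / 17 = 549643 / 2907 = 189.08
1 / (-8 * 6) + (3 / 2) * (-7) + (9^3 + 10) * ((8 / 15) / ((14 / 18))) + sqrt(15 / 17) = sqrt(255) / 17 + 833653 / 1680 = 497.16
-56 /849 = -0.07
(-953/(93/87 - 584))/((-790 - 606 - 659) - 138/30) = -0.00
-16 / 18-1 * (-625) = 5617 / 9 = 624.11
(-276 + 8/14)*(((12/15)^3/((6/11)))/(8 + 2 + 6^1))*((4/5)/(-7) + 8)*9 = -35120448/30625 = -1146.79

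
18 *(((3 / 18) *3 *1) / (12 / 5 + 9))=15 / 19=0.79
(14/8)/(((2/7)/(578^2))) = 4092529/2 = 2046264.50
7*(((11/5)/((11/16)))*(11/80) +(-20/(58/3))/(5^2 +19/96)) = 4897627/1753775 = 2.79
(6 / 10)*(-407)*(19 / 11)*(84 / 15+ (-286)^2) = -862597872 / 25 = -34503914.88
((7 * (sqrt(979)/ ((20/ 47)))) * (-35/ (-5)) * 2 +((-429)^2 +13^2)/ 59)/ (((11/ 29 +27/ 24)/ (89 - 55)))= 1453048480/ 20591 +9083032 * sqrt(979)/ 1745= 233431.79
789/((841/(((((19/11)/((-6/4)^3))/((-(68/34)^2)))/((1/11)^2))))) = 109934/7569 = 14.52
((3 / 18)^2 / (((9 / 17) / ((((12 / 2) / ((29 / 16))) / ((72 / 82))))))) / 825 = 1394 / 5813775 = 0.00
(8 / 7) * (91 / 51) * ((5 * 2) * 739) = 768560 / 51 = 15069.80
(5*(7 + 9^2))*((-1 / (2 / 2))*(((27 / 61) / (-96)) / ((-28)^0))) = 495 / 244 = 2.03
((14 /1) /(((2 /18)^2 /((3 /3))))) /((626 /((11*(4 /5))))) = 24948 /1565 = 15.94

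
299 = 299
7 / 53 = 0.13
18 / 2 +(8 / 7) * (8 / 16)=67 / 7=9.57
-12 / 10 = -6 / 5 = -1.20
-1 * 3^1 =-3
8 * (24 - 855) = -6648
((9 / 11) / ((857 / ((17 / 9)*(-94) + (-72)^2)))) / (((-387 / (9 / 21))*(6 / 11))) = -22529 / 2321613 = -0.01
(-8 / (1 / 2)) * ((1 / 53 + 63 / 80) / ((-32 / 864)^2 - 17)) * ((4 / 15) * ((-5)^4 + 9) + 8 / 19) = 5016473046 / 38996075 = 128.64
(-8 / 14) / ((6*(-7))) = 2 / 147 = 0.01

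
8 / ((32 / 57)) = 14.25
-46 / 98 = -23 / 49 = -0.47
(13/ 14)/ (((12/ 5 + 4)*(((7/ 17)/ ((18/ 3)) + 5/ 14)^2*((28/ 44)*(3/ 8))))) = 3.35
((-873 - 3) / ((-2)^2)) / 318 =-73 / 106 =-0.69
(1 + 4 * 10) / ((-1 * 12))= -41 / 12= -3.42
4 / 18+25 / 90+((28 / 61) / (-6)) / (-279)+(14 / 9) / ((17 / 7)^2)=22546921 / 29510946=0.76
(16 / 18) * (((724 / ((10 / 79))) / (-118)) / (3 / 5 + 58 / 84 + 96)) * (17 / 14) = -0.54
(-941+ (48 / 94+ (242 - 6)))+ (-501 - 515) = -80863 / 47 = -1720.49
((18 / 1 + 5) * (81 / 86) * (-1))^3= -6466042647 / 636056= -10165.84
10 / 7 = 1.43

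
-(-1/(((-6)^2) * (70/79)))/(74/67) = 5293/186480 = 0.03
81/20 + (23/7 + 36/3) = 2707/140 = 19.34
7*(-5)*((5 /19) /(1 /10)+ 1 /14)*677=-2433815 /38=-64047.76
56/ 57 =0.98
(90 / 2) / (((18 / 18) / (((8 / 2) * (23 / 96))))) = 345 / 8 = 43.12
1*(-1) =-1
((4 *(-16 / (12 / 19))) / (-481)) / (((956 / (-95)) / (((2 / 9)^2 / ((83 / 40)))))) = -1155200 / 2318608071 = -0.00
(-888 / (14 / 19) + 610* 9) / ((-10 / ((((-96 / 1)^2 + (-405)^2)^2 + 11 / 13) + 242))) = -1170251231564274 / 91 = -12859903643563.45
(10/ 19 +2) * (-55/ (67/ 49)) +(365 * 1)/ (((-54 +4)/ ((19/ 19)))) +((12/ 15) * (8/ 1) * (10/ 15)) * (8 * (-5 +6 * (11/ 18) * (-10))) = -175422761/ 114570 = -1531.14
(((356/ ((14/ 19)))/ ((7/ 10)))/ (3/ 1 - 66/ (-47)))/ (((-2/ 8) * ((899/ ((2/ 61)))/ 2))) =-25432640/ 556231977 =-0.05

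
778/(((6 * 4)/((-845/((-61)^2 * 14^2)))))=-0.04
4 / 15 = 0.27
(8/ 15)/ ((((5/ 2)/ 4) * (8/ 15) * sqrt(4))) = 4/ 5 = 0.80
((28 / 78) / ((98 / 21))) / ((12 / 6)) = 1 / 26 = 0.04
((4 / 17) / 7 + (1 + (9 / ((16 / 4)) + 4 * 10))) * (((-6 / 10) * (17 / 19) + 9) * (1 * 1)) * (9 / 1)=37270827 / 11305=3296.84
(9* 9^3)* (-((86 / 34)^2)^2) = -22430753361 / 83521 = -268564.23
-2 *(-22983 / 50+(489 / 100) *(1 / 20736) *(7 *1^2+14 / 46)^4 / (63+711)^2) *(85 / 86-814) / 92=-22449875850536290417 / 2763365343665400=-8124.11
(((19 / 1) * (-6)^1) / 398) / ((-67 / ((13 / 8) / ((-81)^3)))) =-247 / 18895207608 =-0.00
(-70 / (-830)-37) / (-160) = 383 / 1660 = 0.23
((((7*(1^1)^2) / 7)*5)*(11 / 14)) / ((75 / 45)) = 33 / 14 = 2.36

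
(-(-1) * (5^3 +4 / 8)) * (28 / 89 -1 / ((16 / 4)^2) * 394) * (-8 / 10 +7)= -18915.92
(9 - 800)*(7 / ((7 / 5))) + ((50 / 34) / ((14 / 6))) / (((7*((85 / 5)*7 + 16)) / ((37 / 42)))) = -1245326485 / 314874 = -3955.00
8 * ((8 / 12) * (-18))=-96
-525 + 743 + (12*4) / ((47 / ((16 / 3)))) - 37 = 8763 / 47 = 186.45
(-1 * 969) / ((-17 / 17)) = 969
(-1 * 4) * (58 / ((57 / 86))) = -19952 / 57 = -350.04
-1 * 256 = -256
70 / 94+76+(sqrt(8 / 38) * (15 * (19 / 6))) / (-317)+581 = 30914 / 47-5 * sqrt(19) / 317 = 657.68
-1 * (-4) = 4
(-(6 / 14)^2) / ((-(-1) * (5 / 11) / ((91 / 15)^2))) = -1859 / 125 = -14.87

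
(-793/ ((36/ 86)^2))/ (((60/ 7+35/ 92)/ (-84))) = 6609886556/ 155655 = 42464.98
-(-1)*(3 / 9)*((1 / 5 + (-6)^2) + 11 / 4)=779 / 60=12.98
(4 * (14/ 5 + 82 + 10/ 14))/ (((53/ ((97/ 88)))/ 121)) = 3193531/ 3710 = 860.79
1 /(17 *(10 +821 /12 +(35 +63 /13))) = 156 /313633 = 0.00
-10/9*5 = -50/9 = -5.56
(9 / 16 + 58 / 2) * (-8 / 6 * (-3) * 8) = 946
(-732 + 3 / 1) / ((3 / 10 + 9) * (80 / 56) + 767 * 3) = -63 / 200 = -0.32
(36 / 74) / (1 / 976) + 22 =496.81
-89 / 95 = -0.94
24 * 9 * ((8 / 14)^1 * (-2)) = -1728 / 7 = -246.86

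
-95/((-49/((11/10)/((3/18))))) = 627/49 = 12.80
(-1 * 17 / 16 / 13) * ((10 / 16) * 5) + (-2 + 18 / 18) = -2089 / 1664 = -1.26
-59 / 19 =-3.11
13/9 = 1.44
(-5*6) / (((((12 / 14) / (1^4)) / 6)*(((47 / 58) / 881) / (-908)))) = 9743366640 / 47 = 207305673.19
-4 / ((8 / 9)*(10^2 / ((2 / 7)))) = -9 / 700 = -0.01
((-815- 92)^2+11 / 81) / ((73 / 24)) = 533076640 / 1971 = 270459.99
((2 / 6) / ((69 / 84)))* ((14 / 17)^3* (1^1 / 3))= 76832 / 1016991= 0.08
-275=-275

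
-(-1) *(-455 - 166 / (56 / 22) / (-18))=-113747 / 252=-451.38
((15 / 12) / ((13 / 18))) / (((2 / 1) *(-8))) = -45 / 416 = -0.11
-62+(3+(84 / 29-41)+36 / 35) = -97516 / 1015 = -96.07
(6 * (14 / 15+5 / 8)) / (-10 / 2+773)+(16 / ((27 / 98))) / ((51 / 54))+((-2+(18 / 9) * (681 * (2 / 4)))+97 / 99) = 741.48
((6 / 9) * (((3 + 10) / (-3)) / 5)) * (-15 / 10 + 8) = -169 / 45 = -3.76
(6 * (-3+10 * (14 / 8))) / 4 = 21.75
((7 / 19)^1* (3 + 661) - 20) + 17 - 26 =4097 / 19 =215.63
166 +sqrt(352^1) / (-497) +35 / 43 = 7173 / 43 - 4 * sqrt(22) / 497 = 166.78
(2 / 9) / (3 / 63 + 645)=7 / 20319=0.00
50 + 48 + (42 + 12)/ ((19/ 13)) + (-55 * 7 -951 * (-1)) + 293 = 18885/ 19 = 993.95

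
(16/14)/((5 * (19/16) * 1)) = 128/665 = 0.19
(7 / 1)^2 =49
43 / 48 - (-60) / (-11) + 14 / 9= -4757 / 1584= -3.00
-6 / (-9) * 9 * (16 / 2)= 48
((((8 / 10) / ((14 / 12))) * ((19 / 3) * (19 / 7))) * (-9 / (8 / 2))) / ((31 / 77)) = -65.88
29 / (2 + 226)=29 / 228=0.13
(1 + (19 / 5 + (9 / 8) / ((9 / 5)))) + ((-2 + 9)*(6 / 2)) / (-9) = 371 / 120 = 3.09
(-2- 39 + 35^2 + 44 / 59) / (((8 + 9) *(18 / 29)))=112.28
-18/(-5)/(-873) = -2/485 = -0.00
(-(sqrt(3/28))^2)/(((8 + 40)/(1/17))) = -1/7616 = -0.00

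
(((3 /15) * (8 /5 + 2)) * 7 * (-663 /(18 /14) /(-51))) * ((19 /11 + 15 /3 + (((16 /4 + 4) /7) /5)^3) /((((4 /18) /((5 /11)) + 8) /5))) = 202.28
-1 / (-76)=1 / 76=0.01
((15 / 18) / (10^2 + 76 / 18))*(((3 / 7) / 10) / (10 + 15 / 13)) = 117 / 3808280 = 0.00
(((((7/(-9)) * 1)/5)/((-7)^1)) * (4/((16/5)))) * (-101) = -101/36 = -2.81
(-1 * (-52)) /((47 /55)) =2860 /47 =60.85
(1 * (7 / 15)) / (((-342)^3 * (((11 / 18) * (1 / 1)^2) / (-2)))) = 7 / 183341070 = 0.00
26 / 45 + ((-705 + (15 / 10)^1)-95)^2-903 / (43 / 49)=114583289 / 180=636573.83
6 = 6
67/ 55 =1.22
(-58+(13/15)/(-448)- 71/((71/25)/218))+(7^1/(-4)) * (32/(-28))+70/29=-1072539257/194880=-5503.59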